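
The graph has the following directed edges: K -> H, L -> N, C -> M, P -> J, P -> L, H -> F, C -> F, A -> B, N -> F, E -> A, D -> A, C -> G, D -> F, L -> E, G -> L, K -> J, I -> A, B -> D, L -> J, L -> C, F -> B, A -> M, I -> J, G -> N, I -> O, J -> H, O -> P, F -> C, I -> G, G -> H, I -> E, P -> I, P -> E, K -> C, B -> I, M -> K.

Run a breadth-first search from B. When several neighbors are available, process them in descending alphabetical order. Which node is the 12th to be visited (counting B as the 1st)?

N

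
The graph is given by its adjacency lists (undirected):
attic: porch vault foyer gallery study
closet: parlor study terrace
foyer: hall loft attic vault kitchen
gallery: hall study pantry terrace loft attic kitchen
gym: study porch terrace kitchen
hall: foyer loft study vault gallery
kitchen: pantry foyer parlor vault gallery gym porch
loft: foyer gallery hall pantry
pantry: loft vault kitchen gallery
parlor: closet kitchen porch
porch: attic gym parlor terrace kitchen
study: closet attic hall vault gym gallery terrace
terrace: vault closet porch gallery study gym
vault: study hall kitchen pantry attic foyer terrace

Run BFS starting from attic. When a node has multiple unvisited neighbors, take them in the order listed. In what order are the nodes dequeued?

Visit attic; enqueue porch, vault, foyer, gallery, study → queue [porch, vault, foyer, gallery, study]
Visit porch; enqueue gym, parlor, terrace, kitchen → queue [vault, foyer, gallery, study, gym, parlor, terrace, kitchen]
Visit vault; enqueue hall, pantry → queue [foyer, gallery, study, gym, parlor, terrace, kitchen, hall, pantry]
Visit foyer; enqueue loft → queue [gallery, study, gym, parlor, terrace, kitchen, hall, pantry, loft]
Visit gallery → queue [study, gym, parlor, terrace, kitchen, hall, pantry, loft]
Visit study; enqueue closet → queue [gym, parlor, terrace, kitchen, hall, pantry, loft, closet]
Visit gym → queue [parlor, terrace, kitchen, hall, pantry, loft, closet]
Visit parlor → queue [terrace, kitchen, hall, pantry, loft, closet]
Visit terrace → queue [kitchen, hall, pantry, loft, closet]
Visit kitchen → queue [hall, pantry, loft, closet]
Visit hall → queue [pantry, loft, closet]
Visit pantry → queue [loft, closet]
Visit loft → queue [closet]
Visit closet → queue []

attic, porch, vault, foyer, gallery, study, gym, parlor, terrace, kitchen, hall, pantry, loft, closet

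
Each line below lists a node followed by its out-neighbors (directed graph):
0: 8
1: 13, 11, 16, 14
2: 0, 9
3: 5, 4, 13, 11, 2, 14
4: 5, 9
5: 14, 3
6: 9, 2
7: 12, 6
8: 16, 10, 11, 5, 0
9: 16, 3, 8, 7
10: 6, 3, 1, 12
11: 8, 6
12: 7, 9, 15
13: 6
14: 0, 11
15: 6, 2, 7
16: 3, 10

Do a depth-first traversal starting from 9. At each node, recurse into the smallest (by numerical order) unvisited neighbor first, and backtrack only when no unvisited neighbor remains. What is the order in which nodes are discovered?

9, 3, 2, 0, 8, 5, 14, 11, 6, 10, 1, 13, 16, 12, 7, 15, 4

Visit 9
9 → 3
3 → 2
2 → 0
0 → 8
8 → 5
5 → 14
14 → 11
11 → 6
8 → 10
10 → 1
1 → 13
1 → 16
10 → 12
12 → 7
12 → 15
3 → 4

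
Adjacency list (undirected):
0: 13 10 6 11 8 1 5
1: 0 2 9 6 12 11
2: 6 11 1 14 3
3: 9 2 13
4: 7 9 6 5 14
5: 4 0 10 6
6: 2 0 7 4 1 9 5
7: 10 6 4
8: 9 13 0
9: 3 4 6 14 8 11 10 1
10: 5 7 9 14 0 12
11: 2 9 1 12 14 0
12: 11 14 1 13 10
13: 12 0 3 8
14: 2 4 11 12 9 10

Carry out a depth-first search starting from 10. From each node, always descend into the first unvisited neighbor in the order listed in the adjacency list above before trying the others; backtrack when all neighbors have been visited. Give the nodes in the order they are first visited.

Visit 10
10 → 5
5 → 4
4 → 7
7 → 6
6 → 2
2 → 11
11 → 9
9 → 3
3 → 13
13 → 12
12 → 14
12 → 1
1 → 0
0 → 8

10 → 5 → 4 → 7 → 6 → 2 → 11 → 9 → 3 → 13 → 12 → 14 → 1 → 0 → 8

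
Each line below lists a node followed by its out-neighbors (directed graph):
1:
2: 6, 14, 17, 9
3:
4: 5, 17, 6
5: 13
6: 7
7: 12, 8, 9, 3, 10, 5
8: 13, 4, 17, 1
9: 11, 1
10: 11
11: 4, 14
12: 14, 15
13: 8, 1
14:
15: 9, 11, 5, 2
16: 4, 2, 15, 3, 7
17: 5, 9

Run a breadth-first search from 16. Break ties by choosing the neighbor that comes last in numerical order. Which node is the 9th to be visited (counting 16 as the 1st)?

Visit 16; enqueue 15, 7, 4, 3, 2 → queue [15, 7, 4, 3, 2]
Visit 15; enqueue 11, 9, 5 → queue [7, 4, 3, 2, 11, 9, 5]
Visit 7; enqueue 12, 10, 8 → queue [4, 3, 2, 11, 9, 5, 12, 10, 8]
Visit 4; enqueue 17, 6 → queue [3, 2, 11, 9, 5, 12, 10, 8, 17, 6]
Visit 3 → queue [2, 11, 9, 5, 12, 10, 8, 17, 6]
Visit 2; enqueue 14 → queue [11, 9, 5, 12, 10, 8, 17, 6, 14]
Visit 11 → queue [9, 5, 12, 10, 8, 17, 6, 14]
Visit 9; enqueue 1 → queue [5, 12, 10, 8, 17, 6, 14, 1]
Visit 5; enqueue 13 → queue [12, 10, 8, 17, 6, 14, 1, 13]
Visit 12 → queue [10, 8, 17, 6, 14, 1, 13]
Visit 10 → queue [8, 17, 6, 14, 1, 13]
Visit 8 → queue [17, 6, 14, 1, 13]
Visit 17 → queue [6, 14, 1, 13]
Visit 6 → queue [14, 1, 13]
Visit 14 → queue [1, 13]
Visit 1 → queue [13]
Visit 13 → queue []

Visit order: 16, 15, 7, 4, 3, 2, 11, 9, 5, 12, 10, 8, 17, 6, 14, 1, 13

5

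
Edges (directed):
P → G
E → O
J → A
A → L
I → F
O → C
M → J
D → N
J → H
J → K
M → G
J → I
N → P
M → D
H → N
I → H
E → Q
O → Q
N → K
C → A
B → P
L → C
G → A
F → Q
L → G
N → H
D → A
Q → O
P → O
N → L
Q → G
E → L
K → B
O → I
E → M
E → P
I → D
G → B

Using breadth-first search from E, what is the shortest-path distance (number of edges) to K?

Level 0: E
Level 1: L, M, O, P, Q
Level 2: C, D, G, I, J
Level 3: A, B, F, H, K, N
K first appears at level 3.

3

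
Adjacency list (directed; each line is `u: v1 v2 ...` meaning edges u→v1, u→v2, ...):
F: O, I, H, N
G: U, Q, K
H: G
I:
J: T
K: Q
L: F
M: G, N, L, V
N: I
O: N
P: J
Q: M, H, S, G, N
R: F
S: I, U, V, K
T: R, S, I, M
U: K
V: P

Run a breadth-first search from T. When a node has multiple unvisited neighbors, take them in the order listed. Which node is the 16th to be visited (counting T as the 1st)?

Q

Visit T; enqueue R, S, I, M → queue [R, S, I, M]
Visit R; enqueue F → queue [S, I, M, F]
Visit S; enqueue U, V, K → queue [I, M, F, U, V, K]
Visit I → queue [M, F, U, V, K]
Visit M; enqueue G, N, L → queue [F, U, V, K, G, N, L]
Visit F; enqueue O, H → queue [U, V, K, G, N, L, O, H]
Visit U → queue [V, K, G, N, L, O, H]
Visit V; enqueue P → queue [K, G, N, L, O, H, P]
Visit K; enqueue Q → queue [G, N, L, O, H, P, Q]
Visit G → queue [N, L, O, H, P, Q]
Visit N → queue [L, O, H, P, Q]
Visit L → queue [O, H, P, Q]
Visit O → queue [H, P, Q]
Visit H → queue [P, Q]
Visit P; enqueue J → queue [Q, J]
Visit Q → queue [J]
Visit J → queue []

Visit order: T, R, S, I, M, F, U, V, K, G, N, L, O, H, P, Q, J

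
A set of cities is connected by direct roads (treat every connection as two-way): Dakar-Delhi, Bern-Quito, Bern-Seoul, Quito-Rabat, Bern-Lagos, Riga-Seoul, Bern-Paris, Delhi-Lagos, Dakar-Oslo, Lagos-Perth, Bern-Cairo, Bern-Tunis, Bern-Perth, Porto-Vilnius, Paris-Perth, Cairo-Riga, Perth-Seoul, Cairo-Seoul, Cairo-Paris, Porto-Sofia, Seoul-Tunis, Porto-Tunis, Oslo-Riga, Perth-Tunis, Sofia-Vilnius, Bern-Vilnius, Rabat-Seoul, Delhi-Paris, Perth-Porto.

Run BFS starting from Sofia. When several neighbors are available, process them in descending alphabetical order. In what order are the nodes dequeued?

Sofia, Vilnius, Porto, Bern, Tunis, Perth, Seoul, Quito, Paris, Lagos, Cairo, Riga, Rabat, Delhi, Oslo, Dakar

Visit Sofia; enqueue Vilnius, Porto → queue [Vilnius, Porto]
Visit Vilnius; enqueue Bern → queue [Porto, Bern]
Visit Porto; enqueue Tunis, Perth → queue [Bern, Tunis, Perth]
Visit Bern; enqueue Seoul, Quito, Paris, Lagos, Cairo → queue [Tunis, Perth, Seoul, Quito, Paris, Lagos, Cairo]
Visit Tunis → queue [Perth, Seoul, Quito, Paris, Lagos, Cairo]
Visit Perth → queue [Seoul, Quito, Paris, Lagos, Cairo]
Visit Seoul; enqueue Riga, Rabat → queue [Quito, Paris, Lagos, Cairo, Riga, Rabat]
Visit Quito → queue [Paris, Lagos, Cairo, Riga, Rabat]
Visit Paris; enqueue Delhi → queue [Lagos, Cairo, Riga, Rabat, Delhi]
Visit Lagos → queue [Cairo, Riga, Rabat, Delhi]
Visit Cairo → queue [Riga, Rabat, Delhi]
Visit Riga; enqueue Oslo → queue [Rabat, Delhi, Oslo]
Visit Rabat → queue [Delhi, Oslo]
Visit Delhi; enqueue Dakar → queue [Oslo, Dakar]
Visit Oslo → queue [Dakar]
Visit Dakar → queue []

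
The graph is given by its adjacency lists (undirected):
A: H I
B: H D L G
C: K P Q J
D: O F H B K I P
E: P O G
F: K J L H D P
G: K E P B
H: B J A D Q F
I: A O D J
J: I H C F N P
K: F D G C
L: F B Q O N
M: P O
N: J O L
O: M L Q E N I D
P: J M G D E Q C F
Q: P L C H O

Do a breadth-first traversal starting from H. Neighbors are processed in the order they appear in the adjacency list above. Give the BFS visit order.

Visit H; enqueue B, J, A, D, Q, F → queue [B, J, A, D, Q, F]
Visit B; enqueue L, G → queue [J, A, D, Q, F, L, G]
Visit J; enqueue I, C, N, P → queue [A, D, Q, F, L, G, I, C, N, P]
Visit A → queue [D, Q, F, L, G, I, C, N, P]
Visit D; enqueue O, K → queue [Q, F, L, G, I, C, N, P, O, K]
Visit Q → queue [F, L, G, I, C, N, P, O, K]
Visit F → queue [L, G, I, C, N, P, O, K]
Visit L → queue [G, I, C, N, P, O, K]
Visit G; enqueue E → queue [I, C, N, P, O, K, E]
Visit I → queue [C, N, P, O, K, E]
Visit C → queue [N, P, O, K, E]
Visit N → queue [P, O, K, E]
Visit P; enqueue M → queue [O, K, E, M]
Visit O → queue [K, E, M]
Visit K → queue [E, M]
Visit E → queue [M]
Visit M → queue []

H, B, J, A, D, Q, F, L, G, I, C, N, P, O, K, E, M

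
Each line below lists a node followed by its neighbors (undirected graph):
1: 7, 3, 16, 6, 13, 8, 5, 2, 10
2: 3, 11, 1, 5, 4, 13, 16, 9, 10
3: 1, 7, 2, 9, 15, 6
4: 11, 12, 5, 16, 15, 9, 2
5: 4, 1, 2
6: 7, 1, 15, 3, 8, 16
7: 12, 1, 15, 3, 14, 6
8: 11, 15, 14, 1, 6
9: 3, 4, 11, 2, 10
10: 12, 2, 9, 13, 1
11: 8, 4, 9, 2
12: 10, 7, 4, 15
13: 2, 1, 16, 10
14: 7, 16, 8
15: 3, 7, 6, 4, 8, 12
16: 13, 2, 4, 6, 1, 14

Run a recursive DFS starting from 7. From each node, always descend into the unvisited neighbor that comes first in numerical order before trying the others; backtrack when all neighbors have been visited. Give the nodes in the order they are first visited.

7, 1, 2, 3, 6, 8, 11, 4, 5, 9, 10, 12, 15, 13, 16, 14

Visit 7
7 → 1
1 → 2
2 → 3
3 → 6
6 → 8
8 → 11
11 → 4
4 → 5
4 → 9
9 → 10
10 → 12
12 → 15
10 → 13
13 → 16
16 → 14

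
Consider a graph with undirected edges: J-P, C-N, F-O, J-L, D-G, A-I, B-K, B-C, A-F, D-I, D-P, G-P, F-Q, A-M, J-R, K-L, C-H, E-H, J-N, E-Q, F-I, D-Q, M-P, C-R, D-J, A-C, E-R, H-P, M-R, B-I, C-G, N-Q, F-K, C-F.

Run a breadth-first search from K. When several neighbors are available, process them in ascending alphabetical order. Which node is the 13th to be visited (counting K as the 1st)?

N

Visit K; enqueue B, F, L → queue [B, F, L]
Visit B; enqueue C, I → queue [F, L, C, I]
Visit F; enqueue A, O, Q → queue [L, C, I, A, O, Q]
Visit L; enqueue J → queue [C, I, A, O, Q, J]
Visit C; enqueue G, H, N, R → queue [I, A, O, Q, J, G, H, N, R]
Visit I; enqueue D → queue [A, O, Q, J, G, H, N, R, D]
Visit A; enqueue M → queue [O, Q, J, G, H, N, R, D, M]
Visit O → queue [Q, J, G, H, N, R, D, M]
Visit Q; enqueue E → queue [J, G, H, N, R, D, M, E]
Visit J; enqueue P → queue [G, H, N, R, D, M, E, P]
Visit G → queue [H, N, R, D, M, E, P]
Visit H → queue [N, R, D, M, E, P]
Visit N → queue [R, D, M, E, P]
Visit R → queue [D, M, E, P]
Visit D → queue [M, E, P]
Visit M → queue [E, P]
Visit E → queue [P]
Visit P → queue []

Visit order: K, B, F, L, C, I, A, O, Q, J, G, H, N, R, D, M, E, P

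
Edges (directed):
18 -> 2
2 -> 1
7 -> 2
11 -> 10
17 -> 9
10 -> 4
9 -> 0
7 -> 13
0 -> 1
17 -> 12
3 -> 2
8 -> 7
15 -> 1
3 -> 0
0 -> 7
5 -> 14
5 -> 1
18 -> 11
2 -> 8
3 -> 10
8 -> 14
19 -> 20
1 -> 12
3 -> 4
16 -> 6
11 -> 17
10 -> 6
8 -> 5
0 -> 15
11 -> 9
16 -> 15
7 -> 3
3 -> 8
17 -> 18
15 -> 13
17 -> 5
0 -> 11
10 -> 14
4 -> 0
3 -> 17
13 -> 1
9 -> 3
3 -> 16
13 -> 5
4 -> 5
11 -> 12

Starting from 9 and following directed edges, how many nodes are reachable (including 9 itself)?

19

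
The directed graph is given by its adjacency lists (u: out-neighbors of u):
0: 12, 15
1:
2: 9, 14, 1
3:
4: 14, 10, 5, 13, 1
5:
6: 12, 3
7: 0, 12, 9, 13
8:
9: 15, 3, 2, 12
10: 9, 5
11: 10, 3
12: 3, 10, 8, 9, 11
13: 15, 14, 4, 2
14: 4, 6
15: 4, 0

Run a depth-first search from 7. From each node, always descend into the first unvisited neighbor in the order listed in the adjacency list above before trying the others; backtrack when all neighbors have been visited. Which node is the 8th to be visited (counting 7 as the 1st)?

4

Visit 7
7 → 0
0 → 12
12 → 3
12 → 10
10 → 9
9 → 15
15 → 4
4 → 14
14 → 6
4 → 5
4 → 13
13 → 2
2 → 1
12 → 8
12 → 11

Visit order: 7, 0, 12, 3, 10, 9, 15, 4, 14, 6, 5, 13, 2, 1, 8, 11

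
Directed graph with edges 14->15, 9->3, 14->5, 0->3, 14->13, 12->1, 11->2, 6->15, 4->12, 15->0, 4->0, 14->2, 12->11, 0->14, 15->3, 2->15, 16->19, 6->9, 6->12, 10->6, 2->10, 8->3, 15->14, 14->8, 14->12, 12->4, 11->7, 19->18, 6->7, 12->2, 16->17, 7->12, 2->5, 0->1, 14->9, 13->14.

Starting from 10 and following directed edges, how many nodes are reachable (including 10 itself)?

BFS from 10 visits: 10, 6, 15, 12, 9, 7, 14, 3, 0, 11, 4, 2, 1, 13, 8, 5
Reachable nodes: 16 of 20 total.

16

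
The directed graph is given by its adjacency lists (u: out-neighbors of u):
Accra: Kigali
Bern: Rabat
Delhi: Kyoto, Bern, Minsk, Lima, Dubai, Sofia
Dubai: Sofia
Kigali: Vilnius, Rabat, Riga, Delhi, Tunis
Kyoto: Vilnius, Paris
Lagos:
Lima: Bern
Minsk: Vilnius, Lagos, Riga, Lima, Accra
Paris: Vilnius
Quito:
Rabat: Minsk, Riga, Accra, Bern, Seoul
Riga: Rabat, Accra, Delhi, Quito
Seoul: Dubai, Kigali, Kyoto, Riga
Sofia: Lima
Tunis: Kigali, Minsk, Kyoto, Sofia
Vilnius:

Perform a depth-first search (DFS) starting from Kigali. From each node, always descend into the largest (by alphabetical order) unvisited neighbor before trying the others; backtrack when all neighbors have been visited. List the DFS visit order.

Visit Kigali
Kigali → Vilnius
Kigali → Tunis
Tunis → Sofia
Sofia → Lima
Lima → Bern
Bern → Rabat
Rabat → Seoul
Seoul → Riga
Riga → Quito
Riga → Delhi
Delhi → Minsk
Minsk → Lagos
Minsk → Accra
Delhi → Kyoto
Kyoto → Paris
Delhi → Dubai

Kigali Vilnius Tunis Sofia Lima Bern Rabat Seoul Riga Quito Delhi Minsk Lagos Accra Kyoto Paris Dubai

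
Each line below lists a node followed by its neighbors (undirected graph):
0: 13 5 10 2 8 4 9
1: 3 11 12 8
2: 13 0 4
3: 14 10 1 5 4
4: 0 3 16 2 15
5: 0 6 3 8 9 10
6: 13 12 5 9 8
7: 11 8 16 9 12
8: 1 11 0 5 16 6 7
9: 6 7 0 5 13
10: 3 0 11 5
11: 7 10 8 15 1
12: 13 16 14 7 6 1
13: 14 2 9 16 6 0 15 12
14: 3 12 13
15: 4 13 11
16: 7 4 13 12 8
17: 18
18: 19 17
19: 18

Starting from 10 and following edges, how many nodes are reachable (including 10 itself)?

17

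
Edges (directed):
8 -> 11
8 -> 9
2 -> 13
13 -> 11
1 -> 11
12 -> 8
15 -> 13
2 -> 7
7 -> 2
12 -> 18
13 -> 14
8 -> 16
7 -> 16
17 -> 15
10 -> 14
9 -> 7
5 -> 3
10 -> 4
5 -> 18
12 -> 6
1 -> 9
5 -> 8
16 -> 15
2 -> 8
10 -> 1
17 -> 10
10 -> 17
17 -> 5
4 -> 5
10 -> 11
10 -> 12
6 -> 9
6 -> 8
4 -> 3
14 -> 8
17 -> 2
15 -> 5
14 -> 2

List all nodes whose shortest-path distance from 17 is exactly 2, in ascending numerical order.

1, 3, 4, 7, 8, 11, 12, 13, 14, 18

Level 0: 17
Level 1: 2, 5, 10, 15
Level 2: 1, 3, 4, 7, 8, 11, 12, 13, 14, 18
Level 3: 6, 9, 16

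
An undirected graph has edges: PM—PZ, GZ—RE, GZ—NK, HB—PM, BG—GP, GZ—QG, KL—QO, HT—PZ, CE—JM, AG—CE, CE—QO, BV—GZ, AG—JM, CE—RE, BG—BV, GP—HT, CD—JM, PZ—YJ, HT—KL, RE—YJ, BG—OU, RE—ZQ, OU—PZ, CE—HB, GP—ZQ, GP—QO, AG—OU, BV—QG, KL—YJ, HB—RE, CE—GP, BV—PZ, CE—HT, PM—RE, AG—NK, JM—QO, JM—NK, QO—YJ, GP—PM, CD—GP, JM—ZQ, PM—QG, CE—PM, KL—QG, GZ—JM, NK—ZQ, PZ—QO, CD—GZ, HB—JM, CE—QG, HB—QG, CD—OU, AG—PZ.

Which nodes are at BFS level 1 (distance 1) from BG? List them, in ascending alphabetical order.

BV, GP, OU

Level 0: BG
Level 1: BV, GP, OU
Level 2: AG, CD, CE, GZ, HT, PM, PZ, QG, QO, ZQ
Level 3: HB, JM, KL, NK, RE, YJ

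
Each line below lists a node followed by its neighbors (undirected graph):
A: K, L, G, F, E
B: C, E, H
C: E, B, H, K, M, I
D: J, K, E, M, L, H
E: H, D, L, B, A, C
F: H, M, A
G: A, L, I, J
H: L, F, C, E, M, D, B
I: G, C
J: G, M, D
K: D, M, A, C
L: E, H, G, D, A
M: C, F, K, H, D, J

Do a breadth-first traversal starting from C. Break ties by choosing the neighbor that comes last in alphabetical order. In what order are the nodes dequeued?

Visit C; enqueue M, K, I, H, E, B → queue [M, K, I, H, E, B]
Visit M; enqueue J, F, D → queue [K, I, H, E, B, J, F, D]
Visit K; enqueue A → queue [I, H, E, B, J, F, D, A]
Visit I; enqueue G → queue [H, E, B, J, F, D, A, G]
Visit H; enqueue L → queue [E, B, J, F, D, A, G, L]
Visit E → queue [B, J, F, D, A, G, L]
Visit B → queue [J, F, D, A, G, L]
Visit J → queue [F, D, A, G, L]
Visit F → queue [D, A, G, L]
Visit D → queue [A, G, L]
Visit A → queue [G, L]
Visit G → queue [L]
Visit L → queue []

C, M, K, I, H, E, B, J, F, D, A, G, L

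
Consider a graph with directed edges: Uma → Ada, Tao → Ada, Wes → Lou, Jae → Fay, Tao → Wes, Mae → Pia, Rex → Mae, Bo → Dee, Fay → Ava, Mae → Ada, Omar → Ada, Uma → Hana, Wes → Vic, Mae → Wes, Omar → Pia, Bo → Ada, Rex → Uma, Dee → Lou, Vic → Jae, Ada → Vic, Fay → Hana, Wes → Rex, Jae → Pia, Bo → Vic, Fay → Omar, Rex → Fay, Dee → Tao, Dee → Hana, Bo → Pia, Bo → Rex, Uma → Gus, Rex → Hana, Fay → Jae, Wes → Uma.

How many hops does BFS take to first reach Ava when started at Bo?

Level 0: Bo
Level 1: Ada, Dee, Pia, Rex, Vic
Level 2: Fay, Hana, Jae, Lou, Mae, Tao, Uma
Level 3: Ava, Gus, Omar, Wes
Ava first appears at level 3.

3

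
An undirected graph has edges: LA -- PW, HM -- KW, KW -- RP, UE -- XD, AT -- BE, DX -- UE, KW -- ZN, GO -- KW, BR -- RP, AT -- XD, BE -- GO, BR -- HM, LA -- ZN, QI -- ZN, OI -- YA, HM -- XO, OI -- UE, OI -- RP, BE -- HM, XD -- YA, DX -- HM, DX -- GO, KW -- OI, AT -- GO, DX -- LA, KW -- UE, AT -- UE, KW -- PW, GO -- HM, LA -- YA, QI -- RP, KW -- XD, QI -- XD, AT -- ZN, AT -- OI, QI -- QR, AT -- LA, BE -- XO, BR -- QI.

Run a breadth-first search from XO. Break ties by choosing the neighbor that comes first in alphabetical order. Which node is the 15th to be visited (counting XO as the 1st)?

Visit XO; enqueue BE, HM → queue [BE, HM]
Visit BE; enqueue AT, GO → queue [HM, AT, GO]
Visit HM; enqueue BR, DX, KW → queue [AT, GO, BR, DX, KW]
Visit AT; enqueue LA, OI, UE, XD, ZN → queue [GO, BR, DX, KW, LA, OI, UE, XD, ZN]
Visit GO → queue [BR, DX, KW, LA, OI, UE, XD, ZN]
Visit BR; enqueue QI, RP → queue [DX, KW, LA, OI, UE, XD, ZN, QI, RP]
Visit DX → queue [KW, LA, OI, UE, XD, ZN, QI, RP]
Visit KW; enqueue PW → queue [LA, OI, UE, XD, ZN, QI, RP, PW]
Visit LA; enqueue YA → queue [OI, UE, XD, ZN, QI, RP, PW, YA]
Visit OI → queue [UE, XD, ZN, QI, RP, PW, YA]
Visit UE → queue [XD, ZN, QI, RP, PW, YA]
Visit XD → queue [ZN, QI, RP, PW, YA]
Visit ZN → queue [QI, RP, PW, YA]
Visit QI; enqueue QR → queue [RP, PW, YA, QR]
Visit RP → queue [PW, YA, QR]
Visit PW → queue [YA, QR]
Visit YA → queue [QR]
Visit QR → queue []

Visit order: XO, BE, HM, AT, GO, BR, DX, KW, LA, OI, UE, XD, ZN, QI, RP, PW, YA, QR

RP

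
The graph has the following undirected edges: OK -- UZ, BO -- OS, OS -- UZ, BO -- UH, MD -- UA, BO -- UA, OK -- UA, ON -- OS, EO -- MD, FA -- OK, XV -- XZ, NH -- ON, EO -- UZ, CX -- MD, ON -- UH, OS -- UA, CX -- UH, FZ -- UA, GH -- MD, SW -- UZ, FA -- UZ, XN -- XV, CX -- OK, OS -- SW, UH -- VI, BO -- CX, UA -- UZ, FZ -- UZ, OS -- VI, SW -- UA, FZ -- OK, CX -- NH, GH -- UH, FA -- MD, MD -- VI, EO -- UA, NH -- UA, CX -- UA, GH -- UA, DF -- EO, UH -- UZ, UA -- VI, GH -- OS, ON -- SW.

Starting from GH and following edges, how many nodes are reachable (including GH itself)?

17

BFS from GH visits: GH, UH, UA, OS, MD, VI, UZ, ON, CX, BO, SW, OK, NH, FZ, EO, FA, DF
Reachable nodes: 17 of 20 total.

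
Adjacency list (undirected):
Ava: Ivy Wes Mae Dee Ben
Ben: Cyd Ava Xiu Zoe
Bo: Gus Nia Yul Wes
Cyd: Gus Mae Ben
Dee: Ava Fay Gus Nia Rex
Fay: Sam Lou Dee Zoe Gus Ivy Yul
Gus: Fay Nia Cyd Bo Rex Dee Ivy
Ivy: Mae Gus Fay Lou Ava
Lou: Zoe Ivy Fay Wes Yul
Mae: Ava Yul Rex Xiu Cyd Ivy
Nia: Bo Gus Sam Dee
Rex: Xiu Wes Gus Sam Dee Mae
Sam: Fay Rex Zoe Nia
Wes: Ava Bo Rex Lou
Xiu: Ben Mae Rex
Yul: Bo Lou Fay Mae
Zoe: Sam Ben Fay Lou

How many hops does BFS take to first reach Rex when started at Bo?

2

Level 0: Bo
Level 1: Gus, Nia, Wes, Yul
Level 2: Ava, Cyd, Dee, Fay, Ivy, Lou, Mae, Rex, Sam
Level 3: Ben, Xiu, Zoe
Rex first appears at level 2.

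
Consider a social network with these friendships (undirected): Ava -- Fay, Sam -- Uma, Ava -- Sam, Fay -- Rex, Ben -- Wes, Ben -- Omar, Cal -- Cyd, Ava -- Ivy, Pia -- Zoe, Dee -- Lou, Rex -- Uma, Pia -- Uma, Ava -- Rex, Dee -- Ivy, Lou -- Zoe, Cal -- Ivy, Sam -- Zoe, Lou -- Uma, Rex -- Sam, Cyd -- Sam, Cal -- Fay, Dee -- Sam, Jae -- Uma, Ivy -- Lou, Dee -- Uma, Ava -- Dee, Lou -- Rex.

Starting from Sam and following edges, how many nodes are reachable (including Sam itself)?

13

BFS from Sam visits: Sam, Ava, Cyd, Dee, Rex, Uma, Zoe, Fay, Ivy, Cal, Lou, Jae, Pia
Reachable nodes: 13 of 16 total.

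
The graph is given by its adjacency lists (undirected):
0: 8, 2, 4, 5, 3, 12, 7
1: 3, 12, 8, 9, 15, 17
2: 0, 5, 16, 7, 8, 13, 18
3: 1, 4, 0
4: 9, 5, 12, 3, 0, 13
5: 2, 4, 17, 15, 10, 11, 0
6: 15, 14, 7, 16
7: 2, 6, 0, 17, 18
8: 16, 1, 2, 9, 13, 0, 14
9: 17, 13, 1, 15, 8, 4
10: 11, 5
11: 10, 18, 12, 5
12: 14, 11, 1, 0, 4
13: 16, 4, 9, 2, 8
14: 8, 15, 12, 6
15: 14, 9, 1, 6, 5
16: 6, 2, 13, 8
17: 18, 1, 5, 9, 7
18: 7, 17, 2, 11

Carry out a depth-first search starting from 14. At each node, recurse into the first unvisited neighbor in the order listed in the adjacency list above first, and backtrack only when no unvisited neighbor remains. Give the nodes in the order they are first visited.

14 → 8 → 16 → 6 → 15 → 9 → 17 → 18 → 7 → 2 → 0 → 4 → 5 → 10 → 11 → 12 → 1 → 3 → 13

Visit 14
14 → 8
8 → 16
16 → 6
6 → 15
15 → 9
9 → 17
17 → 18
18 → 7
7 → 2
2 → 0
0 → 4
4 → 5
5 → 10
10 → 11
11 → 12
12 → 1
1 → 3
4 → 13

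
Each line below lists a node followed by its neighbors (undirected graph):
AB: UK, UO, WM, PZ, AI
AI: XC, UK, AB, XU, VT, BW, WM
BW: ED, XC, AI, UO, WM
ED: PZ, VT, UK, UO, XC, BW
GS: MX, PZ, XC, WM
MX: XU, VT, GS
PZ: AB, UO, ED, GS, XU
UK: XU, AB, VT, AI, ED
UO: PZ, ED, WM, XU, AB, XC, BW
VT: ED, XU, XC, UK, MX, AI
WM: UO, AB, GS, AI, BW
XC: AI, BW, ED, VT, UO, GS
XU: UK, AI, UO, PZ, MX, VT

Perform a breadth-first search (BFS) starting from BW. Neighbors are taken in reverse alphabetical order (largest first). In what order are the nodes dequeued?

BW → XC → WM → UO → ED → AI → VT → GS → AB → XU → PZ → UK → MX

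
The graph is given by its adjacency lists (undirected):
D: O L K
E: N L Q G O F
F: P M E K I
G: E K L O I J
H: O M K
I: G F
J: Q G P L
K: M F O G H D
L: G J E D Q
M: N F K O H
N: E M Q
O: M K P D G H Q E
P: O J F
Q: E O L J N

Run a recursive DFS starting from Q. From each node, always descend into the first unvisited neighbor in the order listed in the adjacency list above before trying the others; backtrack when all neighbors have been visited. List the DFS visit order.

Visit Q
Q → E
E → N
N → M
M → F
F → P
P → O
O → K
K → G
G → L
L → J
L → D
G → I
K → H

Q E N M F P O K G L J D I H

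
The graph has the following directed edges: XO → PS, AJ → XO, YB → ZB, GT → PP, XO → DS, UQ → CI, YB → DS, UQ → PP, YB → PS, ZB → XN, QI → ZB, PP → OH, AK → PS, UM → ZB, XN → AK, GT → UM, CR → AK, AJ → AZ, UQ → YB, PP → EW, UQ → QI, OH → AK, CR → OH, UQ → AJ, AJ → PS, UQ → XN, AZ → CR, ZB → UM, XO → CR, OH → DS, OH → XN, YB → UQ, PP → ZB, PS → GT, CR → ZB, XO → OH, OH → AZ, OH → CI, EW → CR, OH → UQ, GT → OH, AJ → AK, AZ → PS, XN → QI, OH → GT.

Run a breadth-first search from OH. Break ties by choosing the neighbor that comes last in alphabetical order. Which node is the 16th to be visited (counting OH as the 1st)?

ZB

Visit OH; enqueue XN, UQ, GT, DS, CI, AZ, AK → queue [XN, UQ, GT, DS, CI, AZ, AK]
Visit XN; enqueue QI → queue [UQ, GT, DS, CI, AZ, AK, QI]
Visit UQ; enqueue YB, PP, AJ → queue [GT, DS, CI, AZ, AK, QI, YB, PP, AJ]
Visit GT; enqueue UM → queue [DS, CI, AZ, AK, QI, YB, PP, AJ, UM]
Visit DS → queue [CI, AZ, AK, QI, YB, PP, AJ, UM]
Visit CI → queue [AZ, AK, QI, YB, PP, AJ, UM]
Visit AZ; enqueue PS, CR → queue [AK, QI, YB, PP, AJ, UM, PS, CR]
Visit AK → queue [QI, YB, PP, AJ, UM, PS, CR]
Visit QI; enqueue ZB → queue [YB, PP, AJ, UM, PS, CR, ZB]
Visit YB → queue [PP, AJ, UM, PS, CR, ZB]
Visit PP; enqueue EW → queue [AJ, UM, PS, CR, ZB, EW]
Visit AJ; enqueue XO → queue [UM, PS, CR, ZB, EW, XO]
Visit UM → queue [PS, CR, ZB, EW, XO]
Visit PS → queue [CR, ZB, EW, XO]
Visit CR → queue [ZB, EW, XO]
Visit ZB → queue [EW, XO]
Visit EW → queue [XO]
Visit XO → queue []

Visit order: OH, XN, UQ, GT, DS, CI, AZ, AK, QI, YB, PP, AJ, UM, PS, CR, ZB, EW, XO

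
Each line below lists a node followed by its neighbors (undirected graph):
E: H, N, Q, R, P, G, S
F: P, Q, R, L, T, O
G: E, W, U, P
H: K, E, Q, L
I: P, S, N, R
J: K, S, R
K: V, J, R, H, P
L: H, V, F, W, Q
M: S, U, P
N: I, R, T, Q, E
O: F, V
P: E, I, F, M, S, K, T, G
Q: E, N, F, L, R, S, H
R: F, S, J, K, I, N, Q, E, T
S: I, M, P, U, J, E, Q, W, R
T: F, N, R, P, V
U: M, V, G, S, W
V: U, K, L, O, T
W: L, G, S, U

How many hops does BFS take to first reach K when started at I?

Level 0: I
Level 1: N, P, R, S
Level 2: E, F, G, J, K, M, Q, T, U, W
Level 3: H, L, O, V
K first appears at level 2.

2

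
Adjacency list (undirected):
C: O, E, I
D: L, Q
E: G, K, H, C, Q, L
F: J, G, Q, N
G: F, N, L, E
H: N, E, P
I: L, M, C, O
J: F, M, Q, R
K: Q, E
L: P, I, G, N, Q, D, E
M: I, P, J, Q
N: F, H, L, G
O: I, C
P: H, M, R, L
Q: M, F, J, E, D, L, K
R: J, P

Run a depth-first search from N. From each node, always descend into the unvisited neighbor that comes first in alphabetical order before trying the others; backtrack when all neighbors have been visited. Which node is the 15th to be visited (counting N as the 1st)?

K

Visit N
N → F
F → G
G → E
E → C
C → I
I → L
L → D
D → Q
Q → J
J → M
M → P
P → H
P → R
Q → K
I → O

Visit order: N, F, G, E, C, I, L, D, Q, J, M, P, H, R, K, O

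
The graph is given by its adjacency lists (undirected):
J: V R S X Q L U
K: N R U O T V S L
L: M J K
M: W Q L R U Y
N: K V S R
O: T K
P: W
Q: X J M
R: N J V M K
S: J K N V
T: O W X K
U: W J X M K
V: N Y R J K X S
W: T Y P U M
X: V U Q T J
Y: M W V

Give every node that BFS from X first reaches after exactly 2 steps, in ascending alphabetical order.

K, L, M, N, O, R, S, W, Y

Level 0: X
Level 1: J, Q, T, U, V
Level 2: K, L, M, N, O, R, S, W, Y
Level 3: P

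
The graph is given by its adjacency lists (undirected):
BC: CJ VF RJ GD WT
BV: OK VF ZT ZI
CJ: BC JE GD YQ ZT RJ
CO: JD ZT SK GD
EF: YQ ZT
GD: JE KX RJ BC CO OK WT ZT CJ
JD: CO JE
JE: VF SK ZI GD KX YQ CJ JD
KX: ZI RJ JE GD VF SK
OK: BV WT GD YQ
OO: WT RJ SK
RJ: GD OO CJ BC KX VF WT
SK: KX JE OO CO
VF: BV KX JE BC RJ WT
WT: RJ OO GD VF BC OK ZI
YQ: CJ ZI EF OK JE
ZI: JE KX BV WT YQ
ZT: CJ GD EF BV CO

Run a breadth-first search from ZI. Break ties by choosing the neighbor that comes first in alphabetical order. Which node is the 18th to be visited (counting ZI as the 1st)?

CO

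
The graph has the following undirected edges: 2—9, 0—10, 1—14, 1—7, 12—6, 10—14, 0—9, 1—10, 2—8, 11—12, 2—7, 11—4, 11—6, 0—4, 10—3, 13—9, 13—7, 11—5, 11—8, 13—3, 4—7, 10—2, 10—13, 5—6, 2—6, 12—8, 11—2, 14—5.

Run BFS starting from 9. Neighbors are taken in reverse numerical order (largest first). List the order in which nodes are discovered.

Visit 9; enqueue 13, 2, 0 → queue [13, 2, 0]
Visit 13; enqueue 10, 7, 3 → queue [2, 0, 10, 7, 3]
Visit 2; enqueue 11, 8, 6 → queue [0, 10, 7, 3, 11, 8, 6]
Visit 0; enqueue 4 → queue [10, 7, 3, 11, 8, 6, 4]
Visit 10; enqueue 14, 1 → queue [7, 3, 11, 8, 6, 4, 14, 1]
Visit 7 → queue [3, 11, 8, 6, 4, 14, 1]
Visit 3 → queue [11, 8, 6, 4, 14, 1]
Visit 11; enqueue 12, 5 → queue [8, 6, 4, 14, 1, 12, 5]
Visit 8 → queue [6, 4, 14, 1, 12, 5]
Visit 6 → queue [4, 14, 1, 12, 5]
Visit 4 → queue [14, 1, 12, 5]
Visit 14 → queue [1, 12, 5]
Visit 1 → queue [12, 5]
Visit 12 → queue [5]
Visit 5 → queue []

9, 13, 2, 0, 10, 7, 3, 11, 8, 6, 4, 14, 1, 12, 5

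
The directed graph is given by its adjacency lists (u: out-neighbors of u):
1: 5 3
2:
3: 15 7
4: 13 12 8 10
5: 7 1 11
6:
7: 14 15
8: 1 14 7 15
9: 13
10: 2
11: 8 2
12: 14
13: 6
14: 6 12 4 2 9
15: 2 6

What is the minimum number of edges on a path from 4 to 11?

Level 0: 4
Level 1: 8, 10, 12, 13
Level 2: 1, 2, 6, 7, 14, 15
Level 3: 3, 5, 9
Level 4: 11
11 first appears at level 4.

4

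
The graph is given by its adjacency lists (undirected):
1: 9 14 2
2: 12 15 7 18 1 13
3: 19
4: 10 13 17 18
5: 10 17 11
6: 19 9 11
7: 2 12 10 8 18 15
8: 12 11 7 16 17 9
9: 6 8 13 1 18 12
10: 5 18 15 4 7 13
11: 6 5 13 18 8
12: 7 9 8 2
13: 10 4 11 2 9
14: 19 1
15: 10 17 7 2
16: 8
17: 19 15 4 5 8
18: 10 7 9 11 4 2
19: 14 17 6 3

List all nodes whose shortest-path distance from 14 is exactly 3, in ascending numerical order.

4, 5, 7, 8, 11, 12, 13, 15, 18

Level 0: 14
Level 1: 1, 19
Level 2: 2, 3, 6, 9, 17
Level 3: 4, 5, 7, 8, 11, 12, 13, 15, 18
Level 4: 10, 16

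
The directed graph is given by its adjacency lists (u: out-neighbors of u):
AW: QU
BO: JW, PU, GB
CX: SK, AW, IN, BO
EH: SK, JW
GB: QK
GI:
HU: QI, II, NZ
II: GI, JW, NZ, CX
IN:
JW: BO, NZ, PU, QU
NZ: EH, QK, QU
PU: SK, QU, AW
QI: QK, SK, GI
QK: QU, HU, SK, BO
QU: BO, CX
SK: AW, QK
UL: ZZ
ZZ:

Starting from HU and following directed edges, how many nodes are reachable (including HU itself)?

16

BFS from HU visits: HU, QI, II, NZ, QK, SK, GI, JW, CX, EH, QU, BO, AW, PU, IN, GB
Reachable nodes: 16 of 18 total.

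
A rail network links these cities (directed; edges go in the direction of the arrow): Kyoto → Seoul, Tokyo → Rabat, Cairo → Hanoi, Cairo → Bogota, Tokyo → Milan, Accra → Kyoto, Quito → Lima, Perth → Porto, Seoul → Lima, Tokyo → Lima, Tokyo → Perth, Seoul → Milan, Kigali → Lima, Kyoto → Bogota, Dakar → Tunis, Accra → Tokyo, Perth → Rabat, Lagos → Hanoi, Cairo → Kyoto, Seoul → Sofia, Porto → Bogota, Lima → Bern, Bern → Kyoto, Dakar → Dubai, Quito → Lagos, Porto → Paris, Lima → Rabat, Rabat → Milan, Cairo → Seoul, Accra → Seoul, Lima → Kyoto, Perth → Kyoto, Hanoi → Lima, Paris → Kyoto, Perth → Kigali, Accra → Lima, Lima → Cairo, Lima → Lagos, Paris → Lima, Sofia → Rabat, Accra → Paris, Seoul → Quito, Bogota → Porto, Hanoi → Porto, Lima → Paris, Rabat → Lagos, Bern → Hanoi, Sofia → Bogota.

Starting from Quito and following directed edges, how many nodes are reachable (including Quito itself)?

BFS from Quito visits: Quito, Lagos, Lima, Hanoi, Bern, Cairo, Kyoto, Paris, Rabat, Porto, Bogota, Seoul, Milan, Sofia
Reachable nodes: 14 of 21 total.

14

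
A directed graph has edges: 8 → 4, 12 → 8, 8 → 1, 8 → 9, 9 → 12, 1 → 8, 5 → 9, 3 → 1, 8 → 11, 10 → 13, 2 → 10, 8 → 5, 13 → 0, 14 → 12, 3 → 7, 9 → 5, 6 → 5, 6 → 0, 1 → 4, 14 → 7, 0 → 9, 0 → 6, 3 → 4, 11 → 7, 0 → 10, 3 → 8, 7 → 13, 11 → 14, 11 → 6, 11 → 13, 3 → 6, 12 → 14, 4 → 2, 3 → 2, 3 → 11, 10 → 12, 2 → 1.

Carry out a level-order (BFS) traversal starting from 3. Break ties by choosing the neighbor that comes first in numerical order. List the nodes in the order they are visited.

3, 1, 2, 4, 6, 7, 8, 11, 10, 0, 5, 13, 9, 14, 12

Visit 3; enqueue 1, 2, 4, 6, 7, 8, 11 → queue [1, 2, 4, 6, 7, 8, 11]
Visit 1 → queue [2, 4, 6, 7, 8, 11]
Visit 2; enqueue 10 → queue [4, 6, 7, 8, 11, 10]
Visit 4 → queue [6, 7, 8, 11, 10]
Visit 6; enqueue 0, 5 → queue [7, 8, 11, 10, 0, 5]
Visit 7; enqueue 13 → queue [8, 11, 10, 0, 5, 13]
Visit 8; enqueue 9 → queue [11, 10, 0, 5, 13, 9]
Visit 11; enqueue 14 → queue [10, 0, 5, 13, 9, 14]
Visit 10; enqueue 12 → queue [0, 5, 13, 9, 14, 12]
Visit 0 → queue [5, 13, 9, 14, 12]
Visit 5 → queue [13, 9, 14, 12]
Visit 13 → queue [9, 14, 12]
Visit 9 → queue [14, 12]
Visit 14 → queue [12]
Visit 12 → queue []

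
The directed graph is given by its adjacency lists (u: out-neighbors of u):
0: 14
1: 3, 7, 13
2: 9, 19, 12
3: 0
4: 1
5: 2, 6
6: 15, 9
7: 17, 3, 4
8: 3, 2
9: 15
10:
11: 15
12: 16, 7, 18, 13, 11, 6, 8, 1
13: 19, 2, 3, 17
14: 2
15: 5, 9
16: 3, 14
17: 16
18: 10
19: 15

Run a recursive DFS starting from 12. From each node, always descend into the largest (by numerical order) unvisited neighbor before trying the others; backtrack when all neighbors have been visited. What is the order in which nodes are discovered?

12 -> 18 -> 10 -> 16 -> 14 -> 2 -> 19 -> 15 -> 9 -> 5 -> 6 -> 3 -> 0 -> 13 -> 17 -> 11 -> 8 -> 7 -> 4 -> 1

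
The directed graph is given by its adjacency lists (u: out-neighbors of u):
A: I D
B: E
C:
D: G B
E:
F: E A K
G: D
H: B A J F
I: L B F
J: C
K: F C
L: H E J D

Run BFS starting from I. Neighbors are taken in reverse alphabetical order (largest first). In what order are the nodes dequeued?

I → L → F → B → J → H → E → D → K → A → C → G

Visit I; enqueue L, F, B → queue [L, F, B]
Visit L; enqueue J, H, E, D → queue [F, B, J, H, E, D]
Visit F; enqueue K, A → queue [B, J, H, E, D, K, A]
Visit B → queue [J, H, E, D, K, A]
Visit J; enqueue C → queue [H, E, D, K, A, C]
Visit H → queue [E, D, K, A, C]
Visit E → queue [D, K, A, C]
Visit D; enqueue G → queue [K, A, C, G]
Visit K → queue [A, C, G]
Visit A → queue [C, G]
Visit C → queue [G]
Visit G → queue []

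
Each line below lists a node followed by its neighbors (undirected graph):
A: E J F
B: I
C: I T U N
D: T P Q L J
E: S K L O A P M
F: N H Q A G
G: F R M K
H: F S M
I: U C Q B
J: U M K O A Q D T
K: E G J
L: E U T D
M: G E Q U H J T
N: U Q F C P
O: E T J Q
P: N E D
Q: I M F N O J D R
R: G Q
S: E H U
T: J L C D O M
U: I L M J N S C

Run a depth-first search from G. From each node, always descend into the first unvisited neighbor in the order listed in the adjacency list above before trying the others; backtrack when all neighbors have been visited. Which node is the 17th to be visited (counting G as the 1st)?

Q

Visit G
G → F
F → N
N → U
U → I
I → C
C → T
T → J
J → M
M → E
E → S
S → H
E → K
E → L
L → D
D → P
D → Q
Q → O
Q → R
E → A
I → B

Visit order: G, F, N, U, I, C, T, J, M, E, S, H, K, L, D, P, Q, O, R, A, B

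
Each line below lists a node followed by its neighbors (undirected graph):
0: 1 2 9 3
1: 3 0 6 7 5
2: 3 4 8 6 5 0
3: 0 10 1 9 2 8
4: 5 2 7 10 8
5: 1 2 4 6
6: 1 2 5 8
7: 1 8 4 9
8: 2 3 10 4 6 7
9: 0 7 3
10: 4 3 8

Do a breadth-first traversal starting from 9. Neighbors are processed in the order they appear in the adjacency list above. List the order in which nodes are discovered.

9 → 0 → 7 → 3 → 1 → 2 → 8 → 4 → 10 → 6 → 5

Visit 9; enqueue 0, 7, 3 → queue [0, 7, 3]
Visit 0; enqueue 1, 2 → queue [7, 3, 1, 2]
Visit 7; enqueue 8, 4 → queue [3, 1, 2, 8, 4]
Visit 3; enqueue 10 → queue [1, 2, 8, 4, 10]
Visit 1; enqueue 6, 5 → queue [2, 8, 4, 10, 6, 5]
Visit 2 → queue [8, 4, 10, 6, 5]
Visit 8 → queue [4, 10, 6, 5]
Visit 4 → queue [10, 6, 5]
Visit 10 → queue [6, 5]
Visit 6 → queue [5]
Visit 5 → queue []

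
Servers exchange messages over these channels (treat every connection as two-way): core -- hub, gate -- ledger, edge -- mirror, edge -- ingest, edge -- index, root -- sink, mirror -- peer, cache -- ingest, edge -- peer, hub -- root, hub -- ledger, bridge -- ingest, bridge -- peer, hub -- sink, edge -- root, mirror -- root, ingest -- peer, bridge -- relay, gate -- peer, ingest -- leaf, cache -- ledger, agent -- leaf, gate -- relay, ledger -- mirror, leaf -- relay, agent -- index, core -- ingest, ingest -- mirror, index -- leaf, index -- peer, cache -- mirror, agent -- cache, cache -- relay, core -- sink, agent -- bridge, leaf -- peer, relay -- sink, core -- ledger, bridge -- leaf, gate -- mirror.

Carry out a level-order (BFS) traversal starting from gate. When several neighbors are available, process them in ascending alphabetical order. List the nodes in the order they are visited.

gate, ledger, mirror, peer, relay, cache, core, hub, edge, ingest, root, bridge, index, leaf, sink, agent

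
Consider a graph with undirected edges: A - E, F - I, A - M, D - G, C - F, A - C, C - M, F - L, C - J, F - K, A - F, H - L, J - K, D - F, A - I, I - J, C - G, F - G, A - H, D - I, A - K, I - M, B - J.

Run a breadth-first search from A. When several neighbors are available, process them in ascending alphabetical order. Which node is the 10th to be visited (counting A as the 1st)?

J

Visit A; enqueue C, E, F, H, I, K, M → queue [C, E, F, H, I, K, M]
Visit C; enqueue G, J → queue [E, F, H, I, K, M, G, J]
Visit E → queue [F, H, I, K, M, G, J]
Visit F; enqueue D, L → queue [H, I, K, M, G, J, D, L]
Visit H → queue [I, K, M, G, J, D, L]
Visit I → queue [K, M, G, J, D, L]
Visit K → queue [M, G, J, D, L]
Visit M → queue [G, J, D, L]
Visit G → queue [J, D, L]
Visit J; enqueue B → queue [D, L, B]
Visit D → queue [L, B]
Visit L → queue [B]
Visit B → queue []

Visit order: A, C, E, F, H, I, K, M, G, J, D, L, B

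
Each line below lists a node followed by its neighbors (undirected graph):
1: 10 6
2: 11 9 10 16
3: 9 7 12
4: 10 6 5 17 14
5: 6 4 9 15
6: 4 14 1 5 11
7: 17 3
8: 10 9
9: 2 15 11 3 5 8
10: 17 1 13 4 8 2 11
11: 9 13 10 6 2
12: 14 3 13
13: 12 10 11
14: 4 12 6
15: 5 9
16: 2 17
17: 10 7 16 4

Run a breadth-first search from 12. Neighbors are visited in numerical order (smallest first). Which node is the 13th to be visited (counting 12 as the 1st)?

5

Visit 12; enqueue 3, 13, 14 → queue [3, 13, 14]
Visit 3; enqueue 7, 9 → queue [13, 14, 7, 9]
Visit 13; enqueue 10, 11 → queue [14, 7, 9, 10, 11]
Visit 14; enqueue 4, 6 → queue [7, 9, 10, 11, 4, 6]
Visit 7; enqueue 17 → queue [9, 10, 11, 4, 6, 17]
Visit 9; enqueue 2, 5, 8, 15 → queue [10, 11, 4, 6, 17, 2, 5, 8, 15]
Visit 10; enqueue 1 → queue [11, 4, 6, 17, 2, 5, 8, 15, 1]
Visit 11 → queue [4, 6, 17, 2, 5, 8, 15, 1]
Visit 4 → queue [6, 17, 2, 5, 8, 15, 1]
Visit 6 → queue [17, 2, 5, 8, 15, 1]
Visit 17; enqueue 16 → queue [2, 5, 8, 15, 1, 16]
Visit 2 → queue [5, 8, 15, 1, 16]
Visit 5 → queue [8, 15, 1, 16]
Visit 8 → queue [15, 1, 16]
Visit 15 → queue [1, 16]
Visit 1 → queue [16]
Visit 16 → queue []

Visit order: 12, 3, 13, 14, 7, 9, 10, 11, 4, 6, 17, 2, 5, 8, 15, 1, 16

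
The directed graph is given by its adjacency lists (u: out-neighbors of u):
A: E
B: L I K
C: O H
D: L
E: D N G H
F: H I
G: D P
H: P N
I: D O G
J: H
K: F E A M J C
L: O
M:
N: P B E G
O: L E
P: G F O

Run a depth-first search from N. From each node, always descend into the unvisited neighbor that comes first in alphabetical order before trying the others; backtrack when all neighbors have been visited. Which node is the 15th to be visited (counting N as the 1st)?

J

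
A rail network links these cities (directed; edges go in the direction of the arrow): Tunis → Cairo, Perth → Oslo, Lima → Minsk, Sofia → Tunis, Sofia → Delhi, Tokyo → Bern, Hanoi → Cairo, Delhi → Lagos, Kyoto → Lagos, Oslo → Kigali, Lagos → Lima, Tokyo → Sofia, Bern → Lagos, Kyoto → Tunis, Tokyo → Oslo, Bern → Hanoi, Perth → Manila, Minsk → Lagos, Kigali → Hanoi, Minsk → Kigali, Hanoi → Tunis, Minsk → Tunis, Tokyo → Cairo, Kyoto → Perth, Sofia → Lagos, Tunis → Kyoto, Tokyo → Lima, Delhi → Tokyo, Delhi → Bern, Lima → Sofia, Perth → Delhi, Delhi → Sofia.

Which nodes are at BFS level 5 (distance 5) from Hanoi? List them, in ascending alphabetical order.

Bern, Kigali, Minsk, Sofia, Tokyo

Level 0: Hanoi
Level 1: Cairo, Tunis
Level 2: Kyoto
Level 3: Lagos, Perth
Level 4: Delhi, Lima, Manila, Oslo
Level 5: Bern, Kigali, Minsk, Sofia, Tokyo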